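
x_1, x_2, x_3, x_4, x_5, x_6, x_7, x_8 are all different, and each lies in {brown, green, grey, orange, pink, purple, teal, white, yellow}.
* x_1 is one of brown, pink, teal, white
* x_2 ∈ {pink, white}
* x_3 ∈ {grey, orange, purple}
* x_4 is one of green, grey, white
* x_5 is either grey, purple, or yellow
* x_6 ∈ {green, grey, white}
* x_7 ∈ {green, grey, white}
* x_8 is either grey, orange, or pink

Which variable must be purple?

The 3 variables x_4, x_6, x_7 are confined to {green, grey, white}, which locks those values in; drop them from x_1, x_2, x_3, x_5, x_8.
x_2's domain is down to {pink}, so x_2 = pink. So x_1, x_8 can't be pink.
x_8's domain is down to {orange}, so x_8 = orange. Strike orange from x_3.
So purple goes to x_3.

x_3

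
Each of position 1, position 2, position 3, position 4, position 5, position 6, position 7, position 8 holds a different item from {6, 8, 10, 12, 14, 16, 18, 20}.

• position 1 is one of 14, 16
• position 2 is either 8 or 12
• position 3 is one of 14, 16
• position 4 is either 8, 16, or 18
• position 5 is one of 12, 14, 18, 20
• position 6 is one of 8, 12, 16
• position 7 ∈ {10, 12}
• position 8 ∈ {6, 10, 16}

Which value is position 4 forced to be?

The 8 variables together cover exactly {6, 8, 10, 12, 14, 16, 18, 20} — 8 values for 8 variables — and 6 appears only in position 8's list, so position 8 = 6.
Among the 7 still-open variables, 10 fits only position 7 (and all 7 values in {8, 10, 12, 14, 16, 18, 20} must be used), so position 7 = 10.
The 6 still-open variables draw from only 6 values {8, 12, 14, 16, 18, 20}, so each is used; only position 5 can be 20, hence position 5 = 20.
The 5 still-open variables together cover exactly {8, 12, 14, 16, 18} — 5 values for 5 variables — and 18 appears only in position 4's list, so position 4 = 18.

18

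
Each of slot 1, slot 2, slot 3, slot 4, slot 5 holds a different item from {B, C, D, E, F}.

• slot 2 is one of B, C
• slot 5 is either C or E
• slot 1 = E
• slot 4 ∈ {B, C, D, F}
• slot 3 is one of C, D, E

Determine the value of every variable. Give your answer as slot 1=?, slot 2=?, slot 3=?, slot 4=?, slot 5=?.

slot 1 must be E (only option left). So slot 3, slot 5 can't be E.
slot 5 must be C (only option left). So slot 2, slot 3, slot 4 can't be C.
slot 2 has just one choice, so slot 2 = B. Strike B from slot 4.
slot 3's domain is down to {D}, so slot 3 = D. Eliminate D elsewhere: slot 4.
slot 4 must be F (only option left).

slot 1=E, slot 2=B, slot 3=D, slot 4=F, slot 5=C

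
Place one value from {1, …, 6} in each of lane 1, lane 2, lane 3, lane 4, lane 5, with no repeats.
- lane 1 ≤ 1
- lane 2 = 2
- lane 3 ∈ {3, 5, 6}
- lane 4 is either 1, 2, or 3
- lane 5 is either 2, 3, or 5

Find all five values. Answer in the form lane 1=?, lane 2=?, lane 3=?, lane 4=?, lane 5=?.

lane 1=1, lane 2=2, lane 3=6, lane 4=3, lane 5=5

lane 1 has just one choice, so lane 1 = 1. Eliminate 1 elsewhere: lane 4.
lane 2 has just one choice, so lane 2 = 2. Eliminate 2 elsewhere: lane 4, lane 5.
That leaves lane 4 = 3. Strike 3 from lane 3, lane 5.
lane 5 has just one choice, so lane 5 = 5. Strike 5 from lane 3.
lane 3's domain is down to {6}, so lane 3 = 6.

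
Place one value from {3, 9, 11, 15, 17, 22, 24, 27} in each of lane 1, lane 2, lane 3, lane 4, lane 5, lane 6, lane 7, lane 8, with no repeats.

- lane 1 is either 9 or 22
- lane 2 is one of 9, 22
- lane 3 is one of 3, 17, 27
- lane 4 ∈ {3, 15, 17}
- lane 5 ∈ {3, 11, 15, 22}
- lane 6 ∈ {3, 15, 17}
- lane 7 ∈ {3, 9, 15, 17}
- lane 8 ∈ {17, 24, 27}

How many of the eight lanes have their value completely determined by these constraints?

3

Among the 8 variables, 11 fits only lane 5 (and all 8 values in {3, 9, 11, 15, 17, 22, 24, 27} must be used), so lane 5 = 11.
The 7 still-open variables draw from only 7 values {3, 9, 15, 17, 22, 24, 27}, so each is used; only lane 8 can be 24, hence lane 8 = 24.
Among the 6 still-open variables, 27 fits only lane 3 (and all 6 values in {3, 9, 15, 17, 22, 27} must be used), so lane 3 = 27.
lane 1 and lane 2 between them cover only {9, 22} — a naked pair. Remove those values from lane 7.
Determined: lane 3=27, lane 5=11, lane 8=24. The other lanes each still have more than one consistent value. That makes 3.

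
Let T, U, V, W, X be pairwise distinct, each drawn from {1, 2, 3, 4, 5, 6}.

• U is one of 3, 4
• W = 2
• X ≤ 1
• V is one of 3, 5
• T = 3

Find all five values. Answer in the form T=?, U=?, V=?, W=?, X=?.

T's domain is down to {3}, so T = 3. Strike 3 from U, V.
U has just one choice, so U = 4.
That leaves V = 5.
W must be 2 (only option left).
That leaves X = 1.

T=3, U=4, V=5, W=2, X=1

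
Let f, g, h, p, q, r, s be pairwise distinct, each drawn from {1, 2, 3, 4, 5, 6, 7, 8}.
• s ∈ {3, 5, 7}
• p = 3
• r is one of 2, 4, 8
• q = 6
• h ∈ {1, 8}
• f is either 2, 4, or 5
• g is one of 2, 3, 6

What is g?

2

p has just one choice, so p = 3. Eliminate 3 elsewhere: g, s.
q has just one choice, so q = 6. Remove 6 from g.
So g = 2.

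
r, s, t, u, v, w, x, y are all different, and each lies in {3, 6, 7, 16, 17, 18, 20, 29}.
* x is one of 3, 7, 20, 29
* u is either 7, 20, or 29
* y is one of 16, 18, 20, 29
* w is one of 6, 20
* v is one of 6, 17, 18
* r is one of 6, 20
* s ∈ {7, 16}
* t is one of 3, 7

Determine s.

16

Among the 8 variables, 17 fits only v (and all 8 values in {3, 6, 7, 16, 17, 18, 20, 29} must be used), so v = 17.
The 7 still-open variables draw from only 7 values {3, 6, 7, 16, 18, 20, 29}, so each is used; only y can be 18, hence y = 18.
The 6 still-open variables draw from only 6 values {3, 6, 7, 16, 20, 29}, so each is used; only s can be 16, hence s = 16.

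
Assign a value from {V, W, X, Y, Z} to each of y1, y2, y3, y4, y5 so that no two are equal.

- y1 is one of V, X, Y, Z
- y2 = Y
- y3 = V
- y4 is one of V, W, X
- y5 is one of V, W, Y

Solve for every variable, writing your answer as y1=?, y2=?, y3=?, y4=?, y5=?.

y2 must be Y (only option left). Eliminate Y elsewhere: y1, y5.
y3 must be V (only option left). Eliminate V elsewhere: y1, y4, y5.
y5 has just one choice, so y5 = W. Strike W from y4.
That leaves y4 = X. Eliminate X elsewhere: y1.
y1's domain is down to {Z}, so y1 = Z.

y1=Z, y2=Y, y3=V, y4=X, y5=W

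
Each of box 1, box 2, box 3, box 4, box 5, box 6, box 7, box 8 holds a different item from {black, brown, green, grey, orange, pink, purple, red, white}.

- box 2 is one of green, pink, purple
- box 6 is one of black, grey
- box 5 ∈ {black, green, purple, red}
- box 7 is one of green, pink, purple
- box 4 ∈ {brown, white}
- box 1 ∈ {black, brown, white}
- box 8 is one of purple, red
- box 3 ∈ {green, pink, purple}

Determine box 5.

black

Among the 8 variables, grey fits only box 6 (and all 8 values in {black, brown, green, grey, pink, purple, red, white} must be used), so box 6 = grey.
box 2, box 3, box 7 share exactly the 3 values {green, pink, purple}; by pigeonhole those values go to them, so strike green, pink, purple from box 5, box 8.
That leaves box 8 = red. Remove red from box 5.
So box 5 = black.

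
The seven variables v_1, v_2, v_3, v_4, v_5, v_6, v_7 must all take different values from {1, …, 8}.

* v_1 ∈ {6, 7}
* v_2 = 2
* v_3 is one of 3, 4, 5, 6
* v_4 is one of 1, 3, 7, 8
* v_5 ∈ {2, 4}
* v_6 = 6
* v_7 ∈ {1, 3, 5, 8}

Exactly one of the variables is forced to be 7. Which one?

v_2 has just one choice, so v_2 = 2. So v_5 can't be 2.
That leaves v_5 = 4. Eliminate 4 elsewhere: v_3.
v_6's domain is down to {6}, so v_6 = 6. Strike 6 from v_1, v_3.
So 7 goes to v_1.

v_1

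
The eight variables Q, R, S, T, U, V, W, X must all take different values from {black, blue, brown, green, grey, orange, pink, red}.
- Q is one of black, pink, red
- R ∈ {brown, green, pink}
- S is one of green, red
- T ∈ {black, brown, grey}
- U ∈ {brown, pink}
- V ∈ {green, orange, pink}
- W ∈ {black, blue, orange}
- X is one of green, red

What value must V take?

Among the 8 variables, blue fits only W (and all 8 values in {black, blue, brown, green, grey, orange, pink, red} must be used), so W = blue.
The 7 still-open variables draw from only 7 values {black, brown, green, grey, orange, pink, red}, so each is used; only T can be grey, hence T = grey.
Among the 6 still-open variables, black fits only Q (and all 6 values in {black, brown, green, orange, pink, red} must be used), so Q = black.
Among the 5 still-open variables, orange fits only V (and all 5 values in {brown, green, orange, pink, red} must be used), so V = orange.

orange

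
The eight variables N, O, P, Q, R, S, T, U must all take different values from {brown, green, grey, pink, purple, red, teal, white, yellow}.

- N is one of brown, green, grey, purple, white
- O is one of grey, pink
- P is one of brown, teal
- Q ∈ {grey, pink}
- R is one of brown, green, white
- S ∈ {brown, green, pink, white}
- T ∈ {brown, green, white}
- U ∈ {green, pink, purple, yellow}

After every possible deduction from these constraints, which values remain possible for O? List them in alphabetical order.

The 8 variables together cover exactly {brown, green, grey, pink, purple, teal, white, yellow} — 8 values for 8 variables — and teal appears only in P's list, so P = teal.
The 7 still-open variables together cover exactly {brown, green, grey, pink, purple, white, yellow} — 7 values for 7 variables — and yellow appears only in U's list, so U = yellow.
Among the 6 still-open variables, purple fits only N (and all 6 values in {brown, green, grey, pink, purple, white} must be used), so N = purple.
The 2 variables O and Q are confined to {grey, pink}, which locks those values in; drop them from S.
No further eliminations apply; O can still be any of grey, pink.

grey, pink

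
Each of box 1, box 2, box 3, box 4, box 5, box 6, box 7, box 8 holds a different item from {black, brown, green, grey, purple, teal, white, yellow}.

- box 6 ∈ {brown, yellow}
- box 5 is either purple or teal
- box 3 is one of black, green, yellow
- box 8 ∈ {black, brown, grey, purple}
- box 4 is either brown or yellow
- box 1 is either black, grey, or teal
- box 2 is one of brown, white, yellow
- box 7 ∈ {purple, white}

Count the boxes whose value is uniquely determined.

4

The 8 variables together cover exactly {black, brown, green, grey, purple, teal, white, yellow} — 8 values for 8 variables — and green appears only in box 3's list, so box 3 = green.
box 4 and box 6 share exactly the 2 values {brown, yellow}; by pigeonhole those values go to them, so strike brown, yellow from box 2, box 8.
box 2 must be white (only option left). Strike white from box 7.
box 7 must be purple (only option left). Eliminate purple elsewhere: box 5, box 8.
box 5's domain is down to {teal}, so box 5 = teal. Remove teal from box 1.
Determined: box 2=white, box 3=green, box 5=teal, box 7=purple. The other boxes each still have more than one consistent value. That makes 4.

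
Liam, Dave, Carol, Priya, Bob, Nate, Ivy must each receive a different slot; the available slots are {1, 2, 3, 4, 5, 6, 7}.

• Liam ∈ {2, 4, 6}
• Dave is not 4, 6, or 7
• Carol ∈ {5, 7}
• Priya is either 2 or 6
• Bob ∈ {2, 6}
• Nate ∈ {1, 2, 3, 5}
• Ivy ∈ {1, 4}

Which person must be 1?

Ivy

The 7 variables draw from only 7 values {1, 2, 3, 4, 5, 6, 7}, so each is used; only Carol can be 7, hence Carol = 7.
The 2 variables Priya and Bob are confined to {2, 6}, which locks those values in; drop them from Liam, Dave, Nate.
Liam must be 4 (only option left). Remove 4 from Ivy.
So 1 goes to Ivy.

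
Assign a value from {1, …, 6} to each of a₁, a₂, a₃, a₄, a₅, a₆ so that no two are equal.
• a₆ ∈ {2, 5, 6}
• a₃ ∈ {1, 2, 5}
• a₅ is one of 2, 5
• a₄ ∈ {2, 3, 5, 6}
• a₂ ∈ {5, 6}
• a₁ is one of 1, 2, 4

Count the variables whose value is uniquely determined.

The 6 variables draw from only 6 values {1, 2, 3, 4, 5, 6}, so each is used; only a₄ can be 3, hence a₄ = 3.
Among the 5 still-open variables, 4 fits only a₁ (and all 5 values in {1, 2, 4, 5, 6} must be used), so a₁ = 4.
The 4 still-open variables together cover exactly {1, 2, 5, 6} — 4 values for 4 variables — and 1 appears only in a₃'s list, so a₃ = 1.
Determined: a₁=4, a₃=1, a₄=3. The other variables each still have more than one consistent value. That makes 3.

3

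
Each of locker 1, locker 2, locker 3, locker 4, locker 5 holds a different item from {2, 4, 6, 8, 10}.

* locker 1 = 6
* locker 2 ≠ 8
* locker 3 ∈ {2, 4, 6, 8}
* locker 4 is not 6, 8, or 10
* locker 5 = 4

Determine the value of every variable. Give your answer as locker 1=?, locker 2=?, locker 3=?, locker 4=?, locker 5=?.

locker 1 has just one choice, so locker 1 = 6. Eliminate 6 elsewhere: locker 2, locker 3.
locker 5 must be 4 (only option left). Eliminate 4 elsewhere: locker 2, locker 3, locker 4.
That leaves locker 4 = 2. Remove 2 from locker 2, locker 3.
locker 2's domain is down to {10}, so locker 2 = 10.
locker 3 must be 8 (only option left).

locker 1=6, locker 2=10, locker 3=8, locker 4=2, locker 5=4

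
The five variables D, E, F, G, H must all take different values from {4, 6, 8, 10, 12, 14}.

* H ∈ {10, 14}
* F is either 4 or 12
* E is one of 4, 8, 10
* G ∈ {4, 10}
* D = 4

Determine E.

D must be 4 (only option left). Remove 4 from E, F, G.
F must be 12 (only option left).
That leaves G = 10. Strike 10 from E, H.
So E = 8.

8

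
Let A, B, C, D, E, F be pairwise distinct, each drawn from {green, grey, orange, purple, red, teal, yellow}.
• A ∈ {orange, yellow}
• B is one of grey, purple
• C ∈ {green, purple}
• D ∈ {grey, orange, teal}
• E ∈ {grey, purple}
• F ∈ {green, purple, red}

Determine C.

B and E between them cover only {grey, purple} — a naked pair. Remove those values from C, D, F.
So C = green.

green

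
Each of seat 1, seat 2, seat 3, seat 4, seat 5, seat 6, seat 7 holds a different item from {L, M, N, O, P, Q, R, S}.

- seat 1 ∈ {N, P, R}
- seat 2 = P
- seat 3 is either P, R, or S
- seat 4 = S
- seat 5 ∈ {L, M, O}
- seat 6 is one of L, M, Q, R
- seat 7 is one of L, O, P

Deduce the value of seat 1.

N

seat 2's domain is down to {P}, so seat 2 = P. Eliminate P elsewhere: seat 1, seat 3, seat 7.
seat 4 must be S (only option left). Remove S from seat 3.
That leaves seat 3 = R. Strike R from seat 1, seat 6.
So seat 1 = N.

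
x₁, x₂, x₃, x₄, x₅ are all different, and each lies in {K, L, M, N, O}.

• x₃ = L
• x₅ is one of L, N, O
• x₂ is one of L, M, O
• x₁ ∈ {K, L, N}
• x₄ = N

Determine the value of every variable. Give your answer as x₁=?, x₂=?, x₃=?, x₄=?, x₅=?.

x₁=K, x₂=M, x₃=L, x₄=N, x₅=O

x₃ must be L (only option left). Remove L from x₁, x₂, x₅.
x₄ must be N (only option left). So x₁, x₅ can't be N.
x₅ has just one choice, so x₅ = O. Eliminate O elsewhere: x₂.
x₁ must be K (only option left).
x₂ must be M (only option left).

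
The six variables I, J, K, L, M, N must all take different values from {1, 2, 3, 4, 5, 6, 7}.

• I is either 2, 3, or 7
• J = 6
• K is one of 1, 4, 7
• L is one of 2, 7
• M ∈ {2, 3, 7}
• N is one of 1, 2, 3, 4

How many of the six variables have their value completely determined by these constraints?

J has just one choice, so J = 6.
I, L, M between them cover only {2, 3, 7} — a naked triple. Remove those values from K, N.
Determined: J=6. The other variables each still have more than one consistent value. That makes 1.

1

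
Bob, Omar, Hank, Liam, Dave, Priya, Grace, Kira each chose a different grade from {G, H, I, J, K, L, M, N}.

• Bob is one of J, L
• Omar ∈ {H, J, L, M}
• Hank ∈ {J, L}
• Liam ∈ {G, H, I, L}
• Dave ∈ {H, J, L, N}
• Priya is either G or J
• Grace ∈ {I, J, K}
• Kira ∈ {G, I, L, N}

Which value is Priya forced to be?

G

Among the 8 variables, K fits only Grace (and all 8 values in {G, H, I, J, K, L, M, N} must be used), so Grace = K.
The 7 still-open variables draw from only 7 values {G, H, I, J, L, M, N}, so each is used; only Omar can be M, hence Omar = M.
Bob and Hank share exactly the 2 values {J, L}; by pigeonhole those values go to them, so strike J, L from Liam, Dave, Priya, Kira.
So Priya = G.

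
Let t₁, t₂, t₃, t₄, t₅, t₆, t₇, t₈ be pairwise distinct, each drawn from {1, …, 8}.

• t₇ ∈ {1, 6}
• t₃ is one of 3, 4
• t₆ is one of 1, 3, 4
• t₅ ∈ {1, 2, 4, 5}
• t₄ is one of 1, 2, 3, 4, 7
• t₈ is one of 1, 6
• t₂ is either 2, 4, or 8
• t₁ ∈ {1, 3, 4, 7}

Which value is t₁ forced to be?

Among the 8 variables, 5 fits only t₅ (and all 8 values in {1, 2, 3, 4, 5, 6, 7, 8} must be used), so t₅ = 5.
Among the 7 still-open variables, 8 fits only t₂ (and all 7 values in {1, 2, 3, 4, 6, 7, 8} must be used), so t₂ = 8.
The 6 still-open variables draw from only 6 values {1, 2, 3, 4, 6, 7}, so each is used; only t₄ can be 2, hence t₄ = 2.
Among the 5 still-open variables, 7 fits only t₁ (and all 5 values in {1, 3, 4, 6, 7} must be used), so t₁ = 7.

7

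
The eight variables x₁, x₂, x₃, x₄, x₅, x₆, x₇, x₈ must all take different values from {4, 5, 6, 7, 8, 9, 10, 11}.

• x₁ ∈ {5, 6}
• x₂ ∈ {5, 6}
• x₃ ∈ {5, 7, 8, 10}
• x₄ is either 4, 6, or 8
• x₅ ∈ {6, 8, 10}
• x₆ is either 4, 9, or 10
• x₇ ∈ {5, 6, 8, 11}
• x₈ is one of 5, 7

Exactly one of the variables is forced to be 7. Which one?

x₈

The 8 variables draw from only 8 values {4, 5, 6, 7, 8, 9, 10, 11}, so each is used; only x₆ can be 9, hence x₆ = 9.
The 7 still-open variables draw from only 7 values {4, 5, 6, 7, 8, 10, 11}, so each is used; only x₄ can be 4, hence x₄ = 4.
The 6 still-open variables draw from only 6 values {5, 6, 7, 8, 10, 11}, so each is used; only x₇ can be 11, hence x₇ = 11.
x₁ and x₂ between them cover only {5, 6} — a naked pair. Remove those values from x₃, x₅, x₈.
So 7 goes to x₈.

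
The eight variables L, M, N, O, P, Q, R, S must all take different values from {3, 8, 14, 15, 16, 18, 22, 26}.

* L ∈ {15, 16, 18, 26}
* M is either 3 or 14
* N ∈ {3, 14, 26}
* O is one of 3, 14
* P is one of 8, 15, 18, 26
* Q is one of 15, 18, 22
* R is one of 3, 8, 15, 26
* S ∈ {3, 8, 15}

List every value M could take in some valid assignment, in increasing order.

3, 14

The 8 variables draw from only 8 values {3, 8, 14, 15, 16, 18, 22, 26}, so each is used; only L can be 16, hence L = 16.
Among the 7 still-open variables, 22 fits only Q (and all 7 values in {3, 8, 14, 15, 18, 22, 26} must be used), so Q = 22.
The 6 still-open variables draw from only 6 values {3, 8, 14, 15, 18, 26}, so each is used; only P can be 18, hence P = 18.
The 2 variables M and O are confined to {3, 14}, which locks those values in; drop them from N, R, S.
N's domain is down to {26}, so N = 26. So R can't be 26.
No further eliminations apply; M can still be any of 3, 14.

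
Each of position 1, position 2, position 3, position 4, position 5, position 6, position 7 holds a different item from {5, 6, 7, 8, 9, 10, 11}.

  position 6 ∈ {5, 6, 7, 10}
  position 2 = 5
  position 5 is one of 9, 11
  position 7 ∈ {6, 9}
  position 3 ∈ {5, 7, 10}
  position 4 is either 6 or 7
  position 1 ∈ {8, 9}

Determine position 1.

position 2's domain is down to {5}, so position 2 = 5. Strike 5 from position 3, position 6.
Among the 6 still-open variables, 8 fits only position 1 (and all 6 values in {6, 7, 8, 9, 10, 11} must be used), so position 1 = 8.

8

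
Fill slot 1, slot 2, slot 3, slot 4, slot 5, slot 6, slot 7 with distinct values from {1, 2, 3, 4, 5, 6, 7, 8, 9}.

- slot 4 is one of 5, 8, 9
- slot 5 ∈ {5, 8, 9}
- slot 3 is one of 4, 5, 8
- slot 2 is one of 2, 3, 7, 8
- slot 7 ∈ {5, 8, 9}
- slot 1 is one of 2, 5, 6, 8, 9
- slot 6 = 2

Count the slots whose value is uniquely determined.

3

slot 6 must be 2 (only option left). Remove 2 from slot 1, slot 2.
slot 4, slot 5, slot 7 between them cover only {5, 8, 9} — a naked triple. Remove those values from slot 1, slot 2, slot 3.
That leaves slot 1 = 6.
slot 3's domain is down to {4}, so slot 3 = 4.
Determined: slot 1=6, slot 3=4, slot 6=2. The other slots each still have more than one consistent value. That makes 3.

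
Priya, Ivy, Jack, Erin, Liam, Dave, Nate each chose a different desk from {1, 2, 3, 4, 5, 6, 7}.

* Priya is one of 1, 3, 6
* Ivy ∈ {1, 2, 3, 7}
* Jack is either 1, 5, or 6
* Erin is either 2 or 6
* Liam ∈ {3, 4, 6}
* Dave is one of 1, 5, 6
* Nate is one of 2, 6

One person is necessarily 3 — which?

The 7 variables together cover exactly {1, 2, 3, 4, 5, 6, 7} — 7 values for 7 variables — and 4 appears only in Liam's list, so Liam = 4.
Among the 6 still-open variables, 7 fits only Ivy (and all 6 values in {1, 2, 3, 5, 6, 7} must be used), so Ivy = 7.
The 5 still-open variables draw from only 5 values {1, 2, 3, 5, 6}, so each is used; only Priya can be 3, hence Priya = 3.

Priya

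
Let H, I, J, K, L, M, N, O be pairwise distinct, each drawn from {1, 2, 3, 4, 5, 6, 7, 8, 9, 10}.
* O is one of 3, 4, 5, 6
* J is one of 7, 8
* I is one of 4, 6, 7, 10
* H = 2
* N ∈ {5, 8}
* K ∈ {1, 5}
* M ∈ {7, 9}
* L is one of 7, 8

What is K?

1

H's domain is down to {2}, so H = 2.
The 2 variables J and L are confined to {7, 8}, which locks those values in; drop them from I, M, N.
That leaves M = 9.
N must be 5 (only option left). So K, O can't be 5.
So K = 1.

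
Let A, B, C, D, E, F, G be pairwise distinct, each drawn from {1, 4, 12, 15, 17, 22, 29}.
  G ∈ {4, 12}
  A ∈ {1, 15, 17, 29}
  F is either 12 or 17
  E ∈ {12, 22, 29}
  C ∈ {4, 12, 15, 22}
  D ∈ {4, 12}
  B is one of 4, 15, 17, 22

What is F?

17

The 7 variables together cover exactly {1, 4, 12, 15, 17, 22, 29} — 7 values for 7 variables — and 1 appears only in A's list, so A = 1.
The 6 still-open variables together cover exactly {4, 12, 15, 17, 22, 29} — 6 values for 6 variables — and 29 appears only in E's list, so E = 29.
The 2 variables D and G are confined to {4, 12}, which locks those values in; drop them from B, C, F.
So F = 17.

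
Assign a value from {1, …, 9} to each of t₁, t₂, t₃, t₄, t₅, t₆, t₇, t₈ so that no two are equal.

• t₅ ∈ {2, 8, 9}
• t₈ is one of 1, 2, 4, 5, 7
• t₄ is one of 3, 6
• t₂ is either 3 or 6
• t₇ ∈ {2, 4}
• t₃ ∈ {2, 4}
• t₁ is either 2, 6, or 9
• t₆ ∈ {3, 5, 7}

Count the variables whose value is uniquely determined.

2

t₂ and t₄ share exactly the 2 values {3, 6}; by pigeonhole those values go to them, so strike 3, 6 from t₁, t₆.
t₃ and t₇ between them cover only {2, 4} — a naked pair. Remove those values from t₁, t₅, t₈.
t₁ must be 9 (only option left). Eliminate 9 elsewhere: t₅.
t₅'s domain is down to {8}, so t₅ = 8.
Determined: t₁=9, t₅=8. The other variables each still have more than one consistent value. That makes 2.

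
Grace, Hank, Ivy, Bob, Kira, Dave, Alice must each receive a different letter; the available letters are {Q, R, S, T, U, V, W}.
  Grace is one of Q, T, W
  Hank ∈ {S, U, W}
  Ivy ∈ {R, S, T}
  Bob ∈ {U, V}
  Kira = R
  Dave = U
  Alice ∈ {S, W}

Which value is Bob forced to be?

Kira must be R (only option left). So Ivy can't be R.
Dave has just one choice, so Dave = U. Strike U from Hank, Bob.
So Bob = V.

V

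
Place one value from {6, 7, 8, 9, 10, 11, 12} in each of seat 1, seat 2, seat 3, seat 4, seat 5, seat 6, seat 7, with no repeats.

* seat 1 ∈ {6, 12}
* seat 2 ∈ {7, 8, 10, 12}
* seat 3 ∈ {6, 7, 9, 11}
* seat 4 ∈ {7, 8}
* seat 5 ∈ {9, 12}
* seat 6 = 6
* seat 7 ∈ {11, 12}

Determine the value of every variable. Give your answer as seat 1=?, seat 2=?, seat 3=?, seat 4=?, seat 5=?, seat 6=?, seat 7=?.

seat 1=12, seat 2=10, seat 3=7, seat 4=8, seat 5=9, seat 6=6, seat 7=11

seat 6's domain is down to {6}, so seat 6 = 6. Strike 6 from seat 1, seat 3.
That leaves seat 1 = 12. Remove 12 from seat 2, seat 5, seat 7.
seat 5's domain is down to {9}, so seat 5 = 9. Remove 9 from seat 3.
That leaves seat 7 = 11. Eliminate 11 elsewhere: seat 3.
seat 3 must be 7 (only option left). Remove 7 from seat 2, seat 4.
seat 4 must be 8 (only option left). So seat 2 can't be 8.
That leaves seat 2 = 10.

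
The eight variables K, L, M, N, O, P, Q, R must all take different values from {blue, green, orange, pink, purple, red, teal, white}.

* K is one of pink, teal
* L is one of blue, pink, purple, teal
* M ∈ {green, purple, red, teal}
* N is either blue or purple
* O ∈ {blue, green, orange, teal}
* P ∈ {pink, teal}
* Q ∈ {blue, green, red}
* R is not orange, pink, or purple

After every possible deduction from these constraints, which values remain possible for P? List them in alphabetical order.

Among the 8 variables, orange fits only O (and all 8 values in {blue, green, orange, pink, purple, red, teal, white} must be used), so O = orange.
The 7 still-open variables together cover exactly {blue, green, pink, purple, red, teal, white} — 7 values for 7 variables — and white appears only in R's list, so R = white.
K and P share exactly the 2 values {pink, teal}; by pigeonhole those values go to them, so strike pink, teal from L, M.
L and N share exactly the 2 values {blue, purple}; by pigeonhole those values go to them, so strike blue, purple from M, Q.
No further eliminations apply; P can still be any of pink, teal.

pink, teal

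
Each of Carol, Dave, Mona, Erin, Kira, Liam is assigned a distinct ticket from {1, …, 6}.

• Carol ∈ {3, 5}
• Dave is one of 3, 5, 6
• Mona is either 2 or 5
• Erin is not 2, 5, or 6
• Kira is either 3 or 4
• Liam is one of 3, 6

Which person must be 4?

Among the 6 variables, 1 fits only Erin (and all 6 values in {1, 2, 3, 4, 5, 6} must be used), so Erin = 1.
The 5 still-open variables draw from only 5 values {2, 3, 4, 5, 6}, so each is used; only Mona can be 2, hence Mona = 2.
Among the 4 still-open variables, 4 fits only Kira (and all 4 values in {3, 4, 5, 6} must be used), so Kira = 4.

Kira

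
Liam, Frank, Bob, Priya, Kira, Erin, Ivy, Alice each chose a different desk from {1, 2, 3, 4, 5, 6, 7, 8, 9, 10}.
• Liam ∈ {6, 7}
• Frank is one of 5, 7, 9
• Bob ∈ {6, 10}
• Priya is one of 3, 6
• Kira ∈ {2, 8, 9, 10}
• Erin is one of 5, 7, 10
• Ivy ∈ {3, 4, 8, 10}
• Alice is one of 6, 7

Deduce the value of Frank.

The 2 variables Liam and Alice are confined to {6, 7}, which locks those values in; drop them from Frank, Bob, Priya, Erin.
Bob's domain is down to {10}, so Bob = 10. So Kira, Erin, Ivy can't be 10.
Priya's domain is down to {3}, so Priya = 3. So Ivy can't be 3.
Erin has just one choice, so Erin = 5. Remove 5 from Frank.
So Frank = 9.

9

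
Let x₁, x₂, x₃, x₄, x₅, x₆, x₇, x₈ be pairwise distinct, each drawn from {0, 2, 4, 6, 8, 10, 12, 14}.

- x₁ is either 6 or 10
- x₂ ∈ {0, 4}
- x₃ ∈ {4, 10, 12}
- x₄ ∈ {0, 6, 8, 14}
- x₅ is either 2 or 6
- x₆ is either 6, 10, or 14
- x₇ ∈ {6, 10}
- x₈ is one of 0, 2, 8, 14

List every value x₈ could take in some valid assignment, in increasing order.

0, 8

The 8 variables together cover exactly {0, 2, 4, 6, 8, 10, 12, 14} — 8 values for 8 variables — and 12 appears only in x₃'s list, so x₃ = 12.
The 7 still-open variables draw from only 7 values {0, 2, 4, 6, 8, 10, 14}, so each is used; only x₂ can be 4, hence x₂ = 4.
The 2 variables x₁ and x₇ are confined to {6, 10}, which locks those values in; drop them from x₄, x₅, x₆.
That leaves x₅ = 2. Strike 2 from x₈.
x₆ must be 14 (only option left). Remove 14 from x₄, x₈.
No further eliminations apply; x₈ can still be any of 0, 8.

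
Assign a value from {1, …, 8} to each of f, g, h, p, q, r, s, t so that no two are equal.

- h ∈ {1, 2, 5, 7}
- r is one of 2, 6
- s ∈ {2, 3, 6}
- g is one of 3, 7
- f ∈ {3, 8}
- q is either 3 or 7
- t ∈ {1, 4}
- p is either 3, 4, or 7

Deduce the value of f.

The 8 variables draw from only 8 values {1, 2, 3, 4, 5, 6, 7, 8}, so each is used; only h can be 5, hence h = 5.
Among the 7 still-open variables, 1 fits only t (and all 7 values in {1, 2, 3, 4, 6, 7, 8} must be used), so t = 1.
The 6 still-open variables draw from only 6 values {2, 3, 4, 6, 7, 8}, so each is used; only p can be 4, hence p = 4.
The 5 still-open variables together cover exactly {2, 3, 6, 7, 8} — 5 values for 5 variables — and 8 appears only in f's list, so f = 8.

8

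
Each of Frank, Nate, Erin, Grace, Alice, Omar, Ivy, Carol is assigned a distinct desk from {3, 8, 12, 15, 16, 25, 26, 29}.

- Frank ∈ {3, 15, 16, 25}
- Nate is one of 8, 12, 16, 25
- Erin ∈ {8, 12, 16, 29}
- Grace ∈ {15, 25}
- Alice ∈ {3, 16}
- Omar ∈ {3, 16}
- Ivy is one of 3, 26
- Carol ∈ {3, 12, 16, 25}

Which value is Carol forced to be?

12

The 8 variables draw from only 8 values {3, 8, 12, 15, 16, 25, 26, 29}, so each is used; only Ivy can be 26, hence Ivy = 26.
The 7 still-open variables draw from only 7 values {3, 8, 12, 15, 16, 25, 29}, so each is used; only Erin can be 29, hence Erin = 29.
The 6 still-open variables together cover exactly {3, 8, 12, 15, 16, 25} — 6 values for 6 variables — and 8 appears only in Nate's list, so Nate = 8.
The 5 still-open variables together cover exactly {3, 12, 15, 16, 25} — 5 values for 5 variables — and 12 appears only in Carol's list, so Carol = 12.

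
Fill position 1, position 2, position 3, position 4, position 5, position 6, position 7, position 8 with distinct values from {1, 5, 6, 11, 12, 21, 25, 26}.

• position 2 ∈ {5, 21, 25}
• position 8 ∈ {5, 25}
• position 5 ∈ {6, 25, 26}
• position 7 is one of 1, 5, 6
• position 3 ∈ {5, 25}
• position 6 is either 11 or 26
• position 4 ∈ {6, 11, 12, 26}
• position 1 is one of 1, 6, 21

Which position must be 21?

The 8 variables together cover exactly {1, 5, 6, 11, 12, 21, 25, 26} — 8 values for 8 variables — and 12 appears only in position 4's list, so position 4 = 12.
The 7 still-open variables together cover exactly {1, 5, 6, 11, 21, 25, 26} — 7 values for 7 variables — and 11 appears only in position 6's list, so position 6 = 11.
The 6 still-open variables together cover exactly {1, 5, 6, 21, 25, 26} — 6 values for 6 variables — and 26 appears only in position 5's list, so position 5 = 26.
The 2 variables position 3 and position 8 are confined to {5, 25}, which locks those values in; drop them from position 2, position 7.
So 21 goes to position 2.

position 2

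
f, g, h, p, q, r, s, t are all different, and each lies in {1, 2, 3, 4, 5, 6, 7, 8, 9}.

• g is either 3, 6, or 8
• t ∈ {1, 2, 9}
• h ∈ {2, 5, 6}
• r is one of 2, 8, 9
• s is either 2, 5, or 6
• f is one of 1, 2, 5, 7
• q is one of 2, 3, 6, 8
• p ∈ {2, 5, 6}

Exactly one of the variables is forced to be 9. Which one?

The 8 variables draw from only 8 values {1, 2, 3, 5, 6, 7, 8, 9}, so each is used; only f can be 7, hence f = 7.
The 7 still-open variables together cover exactly {1, 2, 3, 5, 6, 8, 9} — 7 values for 7 variables — and 1 appears only in t's list, so t = 1.
The 6 still-open variables draw from only 6 values {2, 3, 5, 6, 8, 9}, so each is used; only r can be 9, hence r = 9.

r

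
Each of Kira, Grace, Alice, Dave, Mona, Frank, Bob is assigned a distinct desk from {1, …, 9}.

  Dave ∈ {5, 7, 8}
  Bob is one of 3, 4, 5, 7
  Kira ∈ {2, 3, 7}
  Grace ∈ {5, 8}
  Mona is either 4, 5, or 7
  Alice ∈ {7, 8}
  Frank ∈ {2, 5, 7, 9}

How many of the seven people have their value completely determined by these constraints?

The 7 variables together cover exactly {2, 3, 4, 5, 7, 8, 9} — 7 values for 7 variables — and 9 appears only in Frank's list, so Frank = 9.
The 6 still-open variables draw from only 6 values {2, 3, 4, 5, 7, 8}, so each is used; only Kira can be 2, hence Kira = 2.
The 5 still-open variables draw from only 5 values {3, 4, 5, 7, 8}, so each is used; only Bob can be 3, hence Bob = 3.
The 4 still-open variables together cover exactly {4, 5, 7, 8} — 4 values for 4 variables — and 4 appears only in Mona's list, so Mona = 4.
Determined: Kira=2, Mona=4, Frank=9, Bob=3. The other people each still have more than one consistent value. That makes 4.

4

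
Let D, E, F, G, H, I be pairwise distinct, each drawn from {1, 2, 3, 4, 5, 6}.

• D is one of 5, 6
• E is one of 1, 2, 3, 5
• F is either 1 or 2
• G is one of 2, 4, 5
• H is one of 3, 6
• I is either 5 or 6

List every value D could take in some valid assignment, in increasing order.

5, 6

Among the 6 variables, 4 fits only G (and all 6 values in {1, 2, 3, 4, 5, 6} must be used), so G = 4.
D and I share exactly the 2 values {5, 6}; by pigeonhole those values go to them, so strike 5, 6 from E, H.
H's domain is down to {3}, so H = 3. Eliminate 3 elsewhere: E.
No further eliminations apply; D can still be any of 5, 6.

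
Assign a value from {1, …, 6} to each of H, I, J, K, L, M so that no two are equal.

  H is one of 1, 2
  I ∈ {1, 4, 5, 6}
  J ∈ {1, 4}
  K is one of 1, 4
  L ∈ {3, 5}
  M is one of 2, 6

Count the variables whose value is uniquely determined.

Among the 6 variables, 3 fits only L (and all 6 values in {1, 2, 3, 4, 5, 6} must be used), so L = 3.
The 5 still-open variables together cover exactly {1, 2, 4, 5, 6} — 5 values for 5 variables — and 5 appears only in I's list, so I = 5.
The 4 still-open variables draw from only 4 values {1, 2, 4, 6}, so each is used; only M can be 6, hence M = 6.
The 3 still-open variables draw from only 3 values {1, 2, 4}, so each is used; only H can be 2, hence H = 2.
Determined: H=2, I=5, L=3, M=6. The other variables each still have more than one consistent value. That makes 4.

4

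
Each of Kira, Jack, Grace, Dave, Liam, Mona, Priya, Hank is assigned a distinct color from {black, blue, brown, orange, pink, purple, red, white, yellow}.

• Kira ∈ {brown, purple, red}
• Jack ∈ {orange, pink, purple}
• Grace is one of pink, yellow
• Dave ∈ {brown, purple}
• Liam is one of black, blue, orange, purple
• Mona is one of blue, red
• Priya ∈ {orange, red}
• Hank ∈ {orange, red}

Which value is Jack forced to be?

The 8 variables together cover exactly {black, blue, brown, orange, pink, purple, red, yellow} — 8 values for 8 variables — and black appears only in Liam's list, so Liam = black.
The 7 still-open variables draw from only 7 values {blue, brown, orange, pink, purple, red, yellow}, so each is used; only Mona can be blue, hence Mona = blue.
The 6 still-open variables together cover exactly {brown, orange, pink, purple, red, yellow} — 6 values for 6 variables — and yellow appears only in Grace's list, so Grace = yellow.
The 5 still-open variables draw from only 5 values {brown, orange, pink, purple, red}, so each is used; only Jack can be pink, hence Jack = pink.

pink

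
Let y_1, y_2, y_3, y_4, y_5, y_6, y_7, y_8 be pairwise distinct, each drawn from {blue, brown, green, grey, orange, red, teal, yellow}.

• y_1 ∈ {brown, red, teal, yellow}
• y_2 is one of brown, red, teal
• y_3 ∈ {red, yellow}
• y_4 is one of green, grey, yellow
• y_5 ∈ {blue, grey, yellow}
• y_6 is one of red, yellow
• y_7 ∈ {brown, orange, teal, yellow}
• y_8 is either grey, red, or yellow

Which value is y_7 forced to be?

Among the 8 variables, blue fits only y_5 (and all 8 values in {blue, brown, green, grey, orange, red, teal, yellow} must be used), so y_5 = blue.
Among the 7 still-open variables, green fits only y_4 (and all 7 values in {brown, green, grey, orange, red, teal, yellow} must be used), so y_4 = green.
The 6 still-open variables together cover exactly {brown, grey, orange, red, teal, yellow} — 6 values for 6 variables — and grey appears only in y_8's list, so y_8 = grey.
The 5 still-open variables draw from only 5 values {brown, orange, red, teal, yellow}, so each is used; only y_7 can be orange, hence y_7 = orange.

orange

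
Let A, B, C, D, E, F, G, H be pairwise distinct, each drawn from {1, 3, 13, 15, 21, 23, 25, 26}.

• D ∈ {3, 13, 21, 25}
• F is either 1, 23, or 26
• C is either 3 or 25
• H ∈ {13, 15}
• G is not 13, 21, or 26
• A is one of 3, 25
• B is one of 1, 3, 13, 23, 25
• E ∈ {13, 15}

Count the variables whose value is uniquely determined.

2

The 8 variables draw from only 8 values {1, 3, 13, 15, 21, 23, 25, 26}, so each is used; only D can be 21, hence D = 21.
The 7 still-open variables draw from only 7 values {1, 3, 13, 15, 23, 25, 26}, so each is used; only F can be 26, hence F = 26.
A and C share exactly the 2 values {3, 25}; by pigeonhole those values go to them, so strike 3, 25 from B, G.
E and H between them cover only {13, 15} — a naked pair. Remove those values from B, G.
Determined: D=21, F=26. The other variables each still have more than one consistent value. That makes 2.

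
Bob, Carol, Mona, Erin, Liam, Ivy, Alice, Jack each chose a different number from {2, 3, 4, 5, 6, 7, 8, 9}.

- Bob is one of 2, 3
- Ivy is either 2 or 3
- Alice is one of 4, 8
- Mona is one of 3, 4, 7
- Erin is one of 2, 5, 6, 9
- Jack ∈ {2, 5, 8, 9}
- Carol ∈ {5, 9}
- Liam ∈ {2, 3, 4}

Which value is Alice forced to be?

The 8 variables together cover exactly {2, 3, 4, 5, 6, 7, 8, 9} — 8 values for 8 variables — and 6 appears only in Erin's list, so Erin = 6.
The 7 still-open variables together cover exactly {2, 3, 4, 5, 7, 8, 9} — 7 values for 7 variables — and 7 appears only in Mona's list, so Mona = 7.
The 2 variables Bob and Ivy are confined to {2, 3}, which locks those values in; drop them from Liam, Jack.
Liam's domain is down to {4}, so Liam = 4. Remove 4 from Alice.
So Alice = 8.

8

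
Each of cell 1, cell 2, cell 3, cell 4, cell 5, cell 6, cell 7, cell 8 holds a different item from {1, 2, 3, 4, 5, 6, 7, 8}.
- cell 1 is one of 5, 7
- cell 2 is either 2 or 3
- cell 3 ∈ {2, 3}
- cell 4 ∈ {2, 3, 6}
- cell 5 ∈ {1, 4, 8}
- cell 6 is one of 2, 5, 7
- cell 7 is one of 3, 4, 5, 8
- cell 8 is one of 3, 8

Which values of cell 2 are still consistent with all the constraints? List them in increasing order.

2, 3

The 8 variables together cover exactly {1, 2, 3, 4, 5, 6, 7, 8} — 8 values for 8 variables — and 1 appears only in cell 5's list, so cell 5 = 1.
The 7 still-open variables together cover exactly {2, 3, 4, 5, 6, 7, 8} — 7 values for 7 variables — and 4 appears only in cell 7's list, so cell 7 = 4.
The 6 still-open variables together cover exactly {2, 3, 5, 6, 7, 8} — 6 values for 6 variables — and 6 appears only in cell 4's list, so cell 4 = 6.
The 5 still-open variables together cover exactly {2, 3, 5, 7, 8} — 5 values for 5 variables — and 8 appears only in cell 8's list, so cell 8 = 8.
cell 2 and cell 3 between them cover only {2, 3} — a naked pair. Remove those values from cell 6.
No further eliminations apply; cell 2 can still be any of 2, 3.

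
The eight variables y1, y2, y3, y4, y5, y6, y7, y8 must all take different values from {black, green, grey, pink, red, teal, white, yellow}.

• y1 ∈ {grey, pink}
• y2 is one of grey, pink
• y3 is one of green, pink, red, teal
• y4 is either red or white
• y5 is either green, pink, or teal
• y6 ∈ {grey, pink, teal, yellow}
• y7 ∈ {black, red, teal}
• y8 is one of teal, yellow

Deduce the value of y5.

The 8 variables together cover exactly {black, green, grey, pink, red, teal, white, yellow} — 8 values for 8 variables — and black appears only in y7's list, so y7 = black.
The 7 still-open variables draw from only 7 values {green, grey, pink, red, teal, white, yellow}, so each is used; only y4 can be white, hence y4 = white.
Among the 6 still-open variables, red fits only y3 (and all 6 values in {green, grey, pink, red, teal, yellow} must be used), so y3 = red.
The 5 still-open variables together cover exactly {green, grey, pink, teal, yellow} — 5 values for 5 variables — and green appears only in y5's list, so y5 = green.

green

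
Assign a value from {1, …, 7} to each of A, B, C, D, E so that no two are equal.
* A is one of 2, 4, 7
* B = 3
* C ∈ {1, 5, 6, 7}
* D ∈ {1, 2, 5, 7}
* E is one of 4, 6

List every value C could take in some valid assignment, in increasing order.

B's domain is down to {3}, so B = 3.
No further eliminations apply; C can still be any of 1, 5, 6, 7.

1, 5, 6, 7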